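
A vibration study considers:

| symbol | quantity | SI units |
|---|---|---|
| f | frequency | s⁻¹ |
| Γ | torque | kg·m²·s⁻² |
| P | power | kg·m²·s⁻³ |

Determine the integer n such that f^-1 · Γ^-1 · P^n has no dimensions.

1

Balance the M exponent: (1)·n from P, plus −(0) − (1) = -1 from the rest, must sum to zero.
n − 1 = 0, so n = 1.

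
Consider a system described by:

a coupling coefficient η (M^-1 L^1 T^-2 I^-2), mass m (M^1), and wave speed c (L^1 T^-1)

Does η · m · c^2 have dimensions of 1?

no

Sum the exponent of each base dimension across the product:
  M: [η]_M + [m]_M + 2·[c]_M = (-1) + (1) + 2·(0) = 0
  L: [η]_L + [m]_L + 2·[c]_L = (1) + (0) + 2·(1) = 3
  T: [η]_T + [m]_T + 2·[c]_T = (-2) + (0) + 2·(-1) = -4
  I: [η]_I + [m]_I + 2·[c]_I = (-2) + (0) + 2·(0) = -2
Net dimensions [L³ T⁻⁴ I⁻²] ≠ [1] — not dimensionless.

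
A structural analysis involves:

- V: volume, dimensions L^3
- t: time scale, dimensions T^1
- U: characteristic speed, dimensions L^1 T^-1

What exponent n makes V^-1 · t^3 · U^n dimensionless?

Balance the L exponent: (1)·n from U, plus −(3) + 3·(0) = -3 from the rest, must sum to zero.
n − 3 = 0, so n = 3.

3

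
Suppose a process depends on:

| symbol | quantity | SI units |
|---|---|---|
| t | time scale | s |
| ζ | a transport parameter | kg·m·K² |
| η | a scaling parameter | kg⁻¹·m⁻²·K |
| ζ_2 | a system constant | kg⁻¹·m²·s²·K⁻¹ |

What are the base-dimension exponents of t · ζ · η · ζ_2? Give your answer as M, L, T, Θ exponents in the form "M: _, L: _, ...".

M: -1, L: 1, T: 3, Θ: 2

Collect each base-dimension exponent across the product:
  M: (0) + (1) + (-1) + (-1) = -1
  L: (0) + (1) + (-2) + (2) = 1
  T: (1) + (0) + (0) + (2) = 3
  Θ: (0) + (2) + (1) + (-1) = 2
So the dimensions are [M⁻¹ L T³ Θ²].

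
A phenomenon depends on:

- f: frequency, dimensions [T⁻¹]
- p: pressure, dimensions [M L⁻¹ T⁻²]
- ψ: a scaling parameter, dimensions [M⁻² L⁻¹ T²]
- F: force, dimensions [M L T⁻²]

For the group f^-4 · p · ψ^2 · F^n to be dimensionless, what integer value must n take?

Balance the M exponent: (1)·n from F, plus −4·(0) + (1) + 2·(-2) = -3 from the rest, must sum to zero.
n − 3 = 0, so n = 3.

3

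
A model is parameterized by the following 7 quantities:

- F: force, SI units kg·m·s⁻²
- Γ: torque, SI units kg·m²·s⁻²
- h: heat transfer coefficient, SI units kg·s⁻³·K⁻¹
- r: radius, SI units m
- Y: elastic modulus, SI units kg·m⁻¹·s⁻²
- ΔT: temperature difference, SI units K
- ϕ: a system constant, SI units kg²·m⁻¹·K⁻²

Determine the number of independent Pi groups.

3

There are 7 variables and 4 base dimensions (M, L, T, Θ).
The dimension matrix has rank 4.
Independent dimensionless groups: 7 − 4 = 3.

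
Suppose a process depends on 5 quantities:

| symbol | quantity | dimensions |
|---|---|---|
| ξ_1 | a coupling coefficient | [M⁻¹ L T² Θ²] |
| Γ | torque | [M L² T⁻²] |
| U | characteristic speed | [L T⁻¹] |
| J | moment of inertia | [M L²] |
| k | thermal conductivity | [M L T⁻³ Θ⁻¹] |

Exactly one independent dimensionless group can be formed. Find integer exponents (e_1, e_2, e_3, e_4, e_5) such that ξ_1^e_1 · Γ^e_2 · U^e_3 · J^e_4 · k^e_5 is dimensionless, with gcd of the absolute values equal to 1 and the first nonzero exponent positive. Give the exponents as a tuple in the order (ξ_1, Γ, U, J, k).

M: e_1·(-1) + e_2·(1) + e_3·(0) + e_4·(1) + e_5·(1) = 0
L: e_1·(1) + e_2·(2) + e_3·(1) + e_4·(2) + e_5·(1) = 0
T: e_1·(2) + e_2·(-2) + e_3·(-1) + e_4·(0) + e_5·(-3) = 0
Θ: e_1·(2) + e_2·(0) + e_3·(0) + e_4·(0) + e_5·(-1) = 0
Solving this homogeneous linear system for the smallest-integer solution (first nonzero entry positive) gives (2, -3, -2, 1, 4).

(2, -3, -2, 1, 4)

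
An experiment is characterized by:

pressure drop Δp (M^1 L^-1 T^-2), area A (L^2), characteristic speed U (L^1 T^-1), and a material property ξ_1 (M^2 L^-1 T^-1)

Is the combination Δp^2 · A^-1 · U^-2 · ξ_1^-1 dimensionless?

no

Sum the exponent of each base dimension across the product:
  M: 2·[Δp]_M − [A]_M − 2·[U]_M − [ξ_1]_M = 2·(1) − (0) − 2·(0) − (2) = 0
  L: 2·[Δp]_L − [A]_L − 2·[U]_L − [ξ_1]_L = 2·(-1) − (2) − 2·(1) − (-1) = -5
  T: 2·[Δp]_T − [A]_T − 2·[U]_T − [ξ_1]_T = 2·(-2) − (0) − 2·(-1) − (-1) = -1
Net dimensions [L⁻⁵ T⁻¹] ≠ [1] — not dimensionless.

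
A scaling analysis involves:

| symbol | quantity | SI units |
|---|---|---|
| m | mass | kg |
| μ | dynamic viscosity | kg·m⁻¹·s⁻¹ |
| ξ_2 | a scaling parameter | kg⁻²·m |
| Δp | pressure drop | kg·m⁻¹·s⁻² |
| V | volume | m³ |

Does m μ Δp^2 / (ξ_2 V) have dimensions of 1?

no

Sum the exponent of each base dimension across the product:
  M: [m]_M + [μ]_M − [ξ_2]_M + 2·[Δp]_M − [V]_M = (1) + (1) − (-2) + 2·(1) − (0) = 6
  L: [m]_L + [μ]_L − [ξ_2]_L + 2·[Δp]_L − [V]_L = (0) + (-1) − (1) + 2·(-1) − (3) = -7
  T: [m]_T + [μ]_T − [ξ_2]_T + 2·[Δp]_T − [V]_T = (0) + (-1) − (0) + 2·(-2) − (0) = -5
Net dimensions [M⁶ L⁻⁷ T⁻⁵] ≠ [1] — not dimensionless.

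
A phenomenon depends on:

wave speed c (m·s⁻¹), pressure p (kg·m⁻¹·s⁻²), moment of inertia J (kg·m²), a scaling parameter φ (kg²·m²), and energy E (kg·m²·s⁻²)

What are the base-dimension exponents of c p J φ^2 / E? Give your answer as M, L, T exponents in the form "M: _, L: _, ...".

M: 5, L: 4, T: -1

Collect each base-dimension exponent across the product:
  M: (0) + (1) + (1) + 2·(2) − (1) = 5
  L: (1) + (-1) + (2) + 2·(2) − (2) = 4
  T: (-1) + (-2) + (0) + 2·(0) − (-2) = -1
So the dimensions are [M⁵ L⁴ T⁻¹].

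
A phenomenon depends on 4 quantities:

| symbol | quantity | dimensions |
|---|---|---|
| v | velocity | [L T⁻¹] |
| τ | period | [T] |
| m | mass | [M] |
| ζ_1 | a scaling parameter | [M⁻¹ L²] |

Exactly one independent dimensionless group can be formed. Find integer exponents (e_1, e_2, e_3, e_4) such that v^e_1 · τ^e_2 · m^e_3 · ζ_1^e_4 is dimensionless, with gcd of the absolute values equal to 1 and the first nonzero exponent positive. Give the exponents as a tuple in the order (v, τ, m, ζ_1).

M: e_1·(0) + e_2·(0) + e_3·(1) + e_4·(-1) = 0
L: e_1·(1) + e_2·(0) + e_3·(0) + e_4·(2) = 0
T: e_1·(-1) + e_2·(1) + e_3·(0) + e_4·(0) = 0
Solving this homogeneous linear system for the smallest-integer solution (first nonzero entry positive) gives (2, 2, -1, -1).

(2, 2, -1, -1)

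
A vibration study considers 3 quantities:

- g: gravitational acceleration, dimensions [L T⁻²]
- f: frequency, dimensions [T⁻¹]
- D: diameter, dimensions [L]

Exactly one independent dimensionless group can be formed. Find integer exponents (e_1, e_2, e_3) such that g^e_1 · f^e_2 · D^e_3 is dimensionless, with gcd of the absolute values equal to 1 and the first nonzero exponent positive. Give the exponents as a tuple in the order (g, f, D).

L: e_1·(1) + e_2·(0) + e_3·(1) = 0
T: e_1·(-2) + e_2·(-1) + e_3·(0) = 0
Solving this homogeneous linear system for the smallest-integer solution (first nonzero entry positive) gives (1, -2, -1).

(1, -2, -1)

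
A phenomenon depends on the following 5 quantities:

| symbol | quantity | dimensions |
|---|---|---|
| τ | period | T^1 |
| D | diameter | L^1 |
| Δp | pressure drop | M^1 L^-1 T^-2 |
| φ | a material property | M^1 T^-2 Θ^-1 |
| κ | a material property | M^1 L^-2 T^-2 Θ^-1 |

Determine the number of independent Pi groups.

1

There are 5 variables and 4 base dimensions (M, L, T, Θ).
The dimension matrix has rank 4.
Independent dimensionless groups: 5 − 4 = 1.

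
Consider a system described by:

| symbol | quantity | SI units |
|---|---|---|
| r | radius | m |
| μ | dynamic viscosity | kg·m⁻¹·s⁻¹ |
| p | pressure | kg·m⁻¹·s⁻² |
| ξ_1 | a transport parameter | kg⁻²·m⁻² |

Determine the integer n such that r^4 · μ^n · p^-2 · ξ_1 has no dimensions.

Balance the M exponent: (1)·n from μ, plus 4·(0) − 2·(1) + (-2) = -4 from the rest, must sum to zero.
n − 4 = 0, so n = 4.

4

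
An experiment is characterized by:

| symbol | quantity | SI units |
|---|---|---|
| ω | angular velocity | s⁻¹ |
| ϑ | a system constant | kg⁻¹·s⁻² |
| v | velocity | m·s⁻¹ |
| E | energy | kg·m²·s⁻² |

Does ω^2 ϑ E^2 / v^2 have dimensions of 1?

Sum the exponent of each base dimension across the product:
  M: 2·[ω]_M + [ϑ]_M − 2·[v]_M + 2·[E]_M = 2·(0) + (-1) − 2·(0) + 2·(1) = 1
  L: 2·[ω]_L + [ϑ]_L − 2·[v]_L + 2·[E]_L = 2·(0) + (0) − 2·(1) + 2·(2) = 2
  T: 2·[ω]_T + [ϑ]_T − 2·[v]_T + 2·[E]_T = 2·(-1) + (-2) − 2·(-1) + 2·(-2) = -6
Net dimensions [M L² T⁻⁶] ≠ [1] — not dimensionless.

no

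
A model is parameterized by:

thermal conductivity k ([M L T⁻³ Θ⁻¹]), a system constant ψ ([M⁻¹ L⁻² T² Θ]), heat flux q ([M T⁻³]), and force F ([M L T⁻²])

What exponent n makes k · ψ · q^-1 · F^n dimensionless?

Balance the M exponent: (1)·n from F, plus (1) + (-1) − (1) = -1 from the rest, must sum to zero.
n − 1 = 0, so n = 1.

1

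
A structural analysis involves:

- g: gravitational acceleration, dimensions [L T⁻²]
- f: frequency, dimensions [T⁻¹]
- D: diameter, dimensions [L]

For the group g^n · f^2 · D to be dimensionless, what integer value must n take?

-1

Balance the L exponent: (1)·n from g, plus 2·(0) + (1) = 1 from the rest, must sum to zero.
n + 1 = 0, so n = -1.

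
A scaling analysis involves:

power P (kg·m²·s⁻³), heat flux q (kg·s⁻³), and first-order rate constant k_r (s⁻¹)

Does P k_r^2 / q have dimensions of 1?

no

Sum the exponent of each base dimension across the product:
  M: [P]_M − [q]_M + 2·[k_r]_M = (1) − (1) + 2·(0) = 0
  L: [P]_L − [q]_L + 2·[k_r]_L = (2) − (0) + 2·(0) = 2
  T: [P]_T − [q]_T + 2·[k_r]_T = (-3) − (-3) + 2·(-1) = -2
Net dimensions [L² T⁻²] ≠ [1] — not dimensionless.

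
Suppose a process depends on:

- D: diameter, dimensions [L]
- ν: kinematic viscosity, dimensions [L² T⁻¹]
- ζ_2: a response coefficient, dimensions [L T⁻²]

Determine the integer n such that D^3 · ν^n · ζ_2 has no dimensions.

Balance the L exponent: (2)·n from ν, plus 3·(1) + (1) = 4 from the rest, must sum to zero.
2n + 4 = 0, so n = -2.

-2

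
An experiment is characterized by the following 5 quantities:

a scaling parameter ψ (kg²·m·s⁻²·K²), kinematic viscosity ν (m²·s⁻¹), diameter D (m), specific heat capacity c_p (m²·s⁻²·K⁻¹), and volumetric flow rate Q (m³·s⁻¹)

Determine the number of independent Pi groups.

1

There are 5 variables and 4 base dimensions (M, L, T, Θ).
The dimension matrix has rank 4.
Independent dimensionless groups: 5 − 4 = 1.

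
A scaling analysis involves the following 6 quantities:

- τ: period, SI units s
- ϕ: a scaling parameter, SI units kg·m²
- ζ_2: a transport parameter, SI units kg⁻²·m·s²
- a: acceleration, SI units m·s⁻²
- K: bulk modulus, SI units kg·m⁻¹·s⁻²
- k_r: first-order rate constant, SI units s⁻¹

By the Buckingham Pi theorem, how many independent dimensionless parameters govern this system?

3

There are 6 variables and 3 base dimensions (M, L, T).
The dimension matrix has rank 3.
Independent dimensionless groups: 6 − 3 = 3.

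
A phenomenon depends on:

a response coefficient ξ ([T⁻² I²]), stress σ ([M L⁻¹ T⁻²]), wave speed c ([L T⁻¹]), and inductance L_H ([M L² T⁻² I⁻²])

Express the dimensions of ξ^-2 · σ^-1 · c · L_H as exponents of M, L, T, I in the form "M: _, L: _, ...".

M: 0, L: 4, T: 3, I: -6

Collect each base-dimension exponent across the product:
  M: −2·(0) − (1) + (0) + (1) = 0
  L: −2·(0) − (-1) + (1) + (2) = 4
  T: −2·(-2) − (-2) + (-1) + (-2) = 3
  I: −2·(2) − (0) + (0) + (-2) = -6
So the dimensions are [L⁴ T³ I⁻⁶].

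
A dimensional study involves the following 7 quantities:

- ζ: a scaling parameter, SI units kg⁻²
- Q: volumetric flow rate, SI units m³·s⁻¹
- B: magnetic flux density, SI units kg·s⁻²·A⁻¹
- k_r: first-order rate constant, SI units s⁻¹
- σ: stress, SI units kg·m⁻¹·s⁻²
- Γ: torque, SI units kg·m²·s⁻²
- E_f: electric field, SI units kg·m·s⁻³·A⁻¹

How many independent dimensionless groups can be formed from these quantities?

3

There are 7 variables and 4 base dimensions (M, L, T, I).
The dimension matrix has rank 4.
Independent dimensionless groups: 7 − 4 = 3.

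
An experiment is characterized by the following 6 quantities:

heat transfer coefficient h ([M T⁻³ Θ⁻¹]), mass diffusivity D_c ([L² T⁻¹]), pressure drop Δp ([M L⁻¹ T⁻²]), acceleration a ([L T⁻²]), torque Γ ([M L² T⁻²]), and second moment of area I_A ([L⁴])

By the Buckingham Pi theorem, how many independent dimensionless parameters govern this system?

There are 6 variables and 4 base dimensions (M, L, T, Θ).
The dimension matrix has rank 4.
Independent dimensionless groups: 6 − 4 = 2.

2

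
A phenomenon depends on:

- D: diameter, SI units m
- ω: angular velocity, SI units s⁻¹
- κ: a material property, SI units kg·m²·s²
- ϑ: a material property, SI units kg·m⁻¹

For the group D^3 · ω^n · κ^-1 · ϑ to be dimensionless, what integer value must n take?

-2

Balance the T exponent: (-1)·n from ω, plus 3·(0) − (2) + (0) = -2 from the rest, must sum to zero.
−n − 2 = 0, so n = -2.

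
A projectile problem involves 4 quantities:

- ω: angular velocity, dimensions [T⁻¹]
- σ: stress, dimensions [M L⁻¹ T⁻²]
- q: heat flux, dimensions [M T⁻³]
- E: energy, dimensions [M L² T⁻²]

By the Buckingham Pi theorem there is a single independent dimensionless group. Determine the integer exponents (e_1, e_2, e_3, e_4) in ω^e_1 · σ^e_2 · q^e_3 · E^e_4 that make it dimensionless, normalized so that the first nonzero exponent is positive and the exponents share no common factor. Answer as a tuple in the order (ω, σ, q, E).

M: e_1·(0) + e_2·(1) + e_3·(1) + e_4·(1) = 0
L: e_1·(0) + e_2·(-1) + e_3·(0) + e_4·(2) = 0
T: e_1·(-1) + e_2·(-2) + e_3·(-3) + e_4·(-2) = 0
Solving this homogeneous linear system for the smallest-integer solution (first nonzero entry positive) gives (3, 2, -3, 1).

(3, 2, -3, 1)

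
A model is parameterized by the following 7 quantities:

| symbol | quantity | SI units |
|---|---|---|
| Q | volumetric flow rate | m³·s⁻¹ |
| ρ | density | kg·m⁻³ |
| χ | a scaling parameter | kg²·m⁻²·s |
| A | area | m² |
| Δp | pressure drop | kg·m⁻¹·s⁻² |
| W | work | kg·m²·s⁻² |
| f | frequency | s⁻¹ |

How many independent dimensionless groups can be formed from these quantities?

There are 7 variables and 3 base dimensions (M, L, T).
The dimension matrix has rank 3.
Independent dimensionless groups: 7 − 3 = 4.

4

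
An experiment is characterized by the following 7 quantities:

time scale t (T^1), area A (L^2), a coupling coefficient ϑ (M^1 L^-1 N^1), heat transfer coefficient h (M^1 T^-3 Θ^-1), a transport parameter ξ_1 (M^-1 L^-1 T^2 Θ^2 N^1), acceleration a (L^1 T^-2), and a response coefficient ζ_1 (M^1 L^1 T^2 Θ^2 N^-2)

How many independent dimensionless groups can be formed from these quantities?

There are 7 variables and 5 base dimensions (M, L, T, Θ, N).
The dimension matrix has rank 5.
Independent dimensionless groups: 7 − 5 = 2.

2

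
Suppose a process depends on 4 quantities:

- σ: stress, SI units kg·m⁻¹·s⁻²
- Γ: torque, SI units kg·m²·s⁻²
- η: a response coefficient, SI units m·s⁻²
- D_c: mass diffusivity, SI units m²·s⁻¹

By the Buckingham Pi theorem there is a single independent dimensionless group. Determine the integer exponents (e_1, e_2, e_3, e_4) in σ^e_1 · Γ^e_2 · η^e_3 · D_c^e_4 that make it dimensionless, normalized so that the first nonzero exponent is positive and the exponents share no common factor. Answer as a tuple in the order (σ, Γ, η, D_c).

M: e_1·(1) + e_2·(1) + e_3·(0) + e_4·(0) = 0
L: e_1·(-1) + e_2·(2) + e_3·(1) + e_4·(2) = 0
T: e_1·(-2) + e_2·(-2) + e_3·(-2) + e_4·(-1) = 0
Solving this homogeneous linear system for the smallest-integer solution (first nonzero entry positive) gives (1, -1, -1, 2).

(1, -1, -1, 2)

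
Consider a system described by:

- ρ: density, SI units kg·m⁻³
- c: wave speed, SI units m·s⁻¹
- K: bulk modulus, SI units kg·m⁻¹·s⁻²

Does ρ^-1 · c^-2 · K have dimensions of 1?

Sum the exponent of each base dimension across the product:
  M: −[ρ]_M − 2·[c]_M + [K]_M = −(1) − 2·(0) + (1) = 0
  L: −[ρ]_L − 2·[c]_L + [K]_L = −(-3) − 2·(1) + (-1) = 0
  T: −[ρ]_T − 2·[c]_T + [K]_T = −(0) − 2·(-1) + (-2) = 0
All base exponents vanish — dimensionless.

yes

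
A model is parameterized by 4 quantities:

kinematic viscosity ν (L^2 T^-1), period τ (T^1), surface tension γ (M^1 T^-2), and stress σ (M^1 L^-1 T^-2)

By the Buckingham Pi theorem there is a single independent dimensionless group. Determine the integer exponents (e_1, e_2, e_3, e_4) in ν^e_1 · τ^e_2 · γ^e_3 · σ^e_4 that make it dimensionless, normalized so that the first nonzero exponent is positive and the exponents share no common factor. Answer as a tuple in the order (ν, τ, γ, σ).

(1, 1, -2, 2)

M: e_1·(0) + e_2·(0) + e_3·(1) + e_4·(1) = 0
L: e_1·(2) + e_2·(0) + e_3·(0) + e_4·(-1) = 0
T: e_1·(-1) + e_2·(1) + e_3·(-2) + e_4·(-2) = 0
Solving this homogeneous linear system for the smallest-integer solution (first nonzero entry positive) gives (1, 1, -2, 2).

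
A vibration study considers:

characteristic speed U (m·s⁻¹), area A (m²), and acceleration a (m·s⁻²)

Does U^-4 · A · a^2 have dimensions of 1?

yes

Sum the exponent of each base dimension across the product:
  M: −4·[U]_M + [A]_M + 2·[a]_M = −4·(0) + (0) + 2·(0) = 0
  L: −4·[U]_L + [A]_L + 2·[a]_L = −4·(1) + (2) + 2·(1) = 0
  T: −4·[U]_T + [A]_T + 2·[a]_T = −4·(-1) + (0) + 2·(-2) = 0
All base exponents vanish — dimensionless.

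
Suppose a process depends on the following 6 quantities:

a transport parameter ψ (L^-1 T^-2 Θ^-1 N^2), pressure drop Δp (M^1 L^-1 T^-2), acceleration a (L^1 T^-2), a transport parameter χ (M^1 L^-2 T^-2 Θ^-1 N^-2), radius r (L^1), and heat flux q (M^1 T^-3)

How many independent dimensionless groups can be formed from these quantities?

There are 6 variables and 5 base dimensions (M, L, T, Θ, N).
The dimension matrix has rank 5.
Independent dimensionless groups: 6 − 5 = 1.

1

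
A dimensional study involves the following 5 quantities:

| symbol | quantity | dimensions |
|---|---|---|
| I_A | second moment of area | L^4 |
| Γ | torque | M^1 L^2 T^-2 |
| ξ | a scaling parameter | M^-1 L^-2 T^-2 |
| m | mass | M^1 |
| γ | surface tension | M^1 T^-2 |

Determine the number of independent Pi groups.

There are 5 variables and 3 base dimensions (M, L, T).
The dimension matrix has rank 3.
Independent dimensionless groups: 5 − 3 = 2.

2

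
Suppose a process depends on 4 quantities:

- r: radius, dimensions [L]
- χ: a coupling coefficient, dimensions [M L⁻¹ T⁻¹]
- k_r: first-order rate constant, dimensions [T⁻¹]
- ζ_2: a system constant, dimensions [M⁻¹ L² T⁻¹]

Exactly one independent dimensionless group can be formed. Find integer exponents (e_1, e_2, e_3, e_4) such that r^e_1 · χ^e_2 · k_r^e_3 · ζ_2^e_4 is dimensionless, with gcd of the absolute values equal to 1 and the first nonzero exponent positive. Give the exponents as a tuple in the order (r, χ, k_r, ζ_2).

(1, -1, 2, -1)

M: e_1·(0) + e_2·(1) + e_3·(0) + e_4·(-1) = 0
L: e_1·(1) + e_2·(-1) + e_3·(0) + e_4·(2) = 0
T: e_1·(0) + e_2·(-1) + e_3·(-1) + e_4·(-1) = 0
Solving this homogeneous linear system for the smallest-integer solution (first nonzero entry positive) gives (1, -1, 2, -1).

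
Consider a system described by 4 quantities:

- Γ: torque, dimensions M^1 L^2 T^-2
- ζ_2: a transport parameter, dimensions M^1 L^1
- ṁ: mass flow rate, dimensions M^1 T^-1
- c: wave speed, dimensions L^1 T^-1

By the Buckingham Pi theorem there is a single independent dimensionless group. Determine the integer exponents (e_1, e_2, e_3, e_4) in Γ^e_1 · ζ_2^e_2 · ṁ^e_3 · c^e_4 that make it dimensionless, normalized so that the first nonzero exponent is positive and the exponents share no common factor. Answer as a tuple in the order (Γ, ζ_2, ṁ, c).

M: e_1·(1) + e_2·(1) + e_3·(1) + e_4·(0) = 0
L: e_1·(2) + e_2·(1) + e_3·(0) + e_4·(1) = 0
T: e_1·(-2) + e_2·(0) + e_3·(-1) + e_4·(-1) = 0
Solving this homogeneous linear system for the smallest-integer solution (first nonzero entry positive) gives (2, -1, -1, -3).

(2, -1, -1, -3)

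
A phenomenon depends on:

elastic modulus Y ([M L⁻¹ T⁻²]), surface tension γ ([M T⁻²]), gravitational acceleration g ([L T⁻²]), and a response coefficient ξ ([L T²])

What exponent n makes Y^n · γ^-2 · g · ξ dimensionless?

Balance the M exponent: (1)·n from Y, plus −2·(1) + (0) + (0) = -2 from the rest, must sum to zero.
n − 2 = 0, so n = 2.

2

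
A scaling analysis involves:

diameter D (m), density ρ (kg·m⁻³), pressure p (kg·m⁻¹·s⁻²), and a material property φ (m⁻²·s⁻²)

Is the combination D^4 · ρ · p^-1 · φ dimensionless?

Sum the exponent of each base dimension across the product:
  M: 4·[D]_M + [ρ]_M − [p]_M + [φ]_M = 4·(0) + (1) − (1) + (0) = 0
  L: 4·[D]_L + [ρ]_L − [p]_L + [φ]_L = 4·(1) + (-3) − (-1) + (-2) = 0
  T: 4·[D]_T + [ρ]_T − [p]_T + [φ]_T = 4·(0) + (0) − (-2) + (-2) = 0
All base exponents vanish — dimensionless.

yes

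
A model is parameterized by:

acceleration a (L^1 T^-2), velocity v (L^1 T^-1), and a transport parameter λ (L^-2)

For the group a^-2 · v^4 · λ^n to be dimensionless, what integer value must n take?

Balance the L exponent: (-2)·n from λ, plus −2·(1) + 4·(1) = 2 from the rest, must sum to zero.
-2n + 2 = 0, so n = 1.

1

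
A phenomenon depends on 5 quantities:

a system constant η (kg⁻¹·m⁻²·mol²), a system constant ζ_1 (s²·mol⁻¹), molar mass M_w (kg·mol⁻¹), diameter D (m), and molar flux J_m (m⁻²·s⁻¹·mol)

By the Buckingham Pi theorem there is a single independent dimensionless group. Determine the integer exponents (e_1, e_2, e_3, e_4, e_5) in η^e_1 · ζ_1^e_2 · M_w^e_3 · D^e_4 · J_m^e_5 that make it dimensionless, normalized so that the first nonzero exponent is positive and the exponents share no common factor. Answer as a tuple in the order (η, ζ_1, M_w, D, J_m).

M: e_1·(-1) + e_2·(0) + e_3·(1) + e_4·(0) + e_5·(0) = 0
L: e_1·(-2) + e_2·(0) + e_3·(0) + e_4·(1) + e_5·(-2) = 0
T: e_1·(0) + e_2·(2) + e_3·(0) + e_4·(0) + e_5·(-1) = 0
N: e_1·(2) + e_2·(-1) + e_3·(-1) + e_4·(0) + e_5·(1) = 0
Solving this homogeneous linear system for the smallest-integer solution (first nonzero entry positive) gives (1, -1, 1, -2, -2).

(1, -1, 1, -2, -2)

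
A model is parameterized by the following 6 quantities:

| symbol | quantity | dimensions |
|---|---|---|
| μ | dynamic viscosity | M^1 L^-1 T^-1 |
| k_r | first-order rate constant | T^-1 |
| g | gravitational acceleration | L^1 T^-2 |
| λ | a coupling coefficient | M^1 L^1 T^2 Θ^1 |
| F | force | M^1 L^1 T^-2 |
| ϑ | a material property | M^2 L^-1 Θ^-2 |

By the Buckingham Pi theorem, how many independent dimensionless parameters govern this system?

2

There are 6 variables and 4 base dimensions (M, L, T, Θ).
The dimension matrix has rank 4.
Independent dimensionless groups: 6 − 4 = 2.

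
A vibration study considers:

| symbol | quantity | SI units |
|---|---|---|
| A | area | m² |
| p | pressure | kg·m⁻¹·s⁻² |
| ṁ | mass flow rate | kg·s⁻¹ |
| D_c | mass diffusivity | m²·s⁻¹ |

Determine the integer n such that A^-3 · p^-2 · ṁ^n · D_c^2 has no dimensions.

Balance the M exponent: (1)·n from ṁ, plus −3·(0) − 2·(1) + 2·(0) = -2 from the rest, must sum to zero.
n − 2 = 0, so n = 2.

2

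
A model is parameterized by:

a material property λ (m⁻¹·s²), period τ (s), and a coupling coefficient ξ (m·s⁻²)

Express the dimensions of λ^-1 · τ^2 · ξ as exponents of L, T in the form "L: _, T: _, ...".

Collect each base-dimension exponent across the product:
  L: −(-1) + 2·(0) + (1) = 2
  T: −(2) + 2·(1) + (-2) = -2
So the dimensions are [L² T⁻²].

L: 2, T: -2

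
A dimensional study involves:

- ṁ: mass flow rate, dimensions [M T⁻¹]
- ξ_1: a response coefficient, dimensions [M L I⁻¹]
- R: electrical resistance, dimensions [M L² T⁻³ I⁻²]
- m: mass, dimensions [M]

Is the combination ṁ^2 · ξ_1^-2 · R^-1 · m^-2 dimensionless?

Sum the exponent of each base dimension across the product:
  M: 2·[ṁ]_M − 2·[ξ_1]_M − [R]_M − 2·[m]_M = 2·(1) − 2·(1) − (1) − 2·(1) = -3
  L: 2·[ṁ]_L − 2·[ξ_1]_L − [R]_L − 2·[m]_L = 2·(0) − 2·(1) − (2) − 2·(0) = -4
  T: 2·[ṁ]_T − 2·[ξ_1]_T − [R]_T − 2·[m]_T = 2·(-1) − 2·(0) − (-3) − 2·(0) = 1
  I: 2·[ṁ]_I − 2·[ξ_1]_I − [R]_I − 2·[m]_I = 2·(0) − 2·(-1) − (-2) − 2·(0) = 4
Net dimensions [M⁻³ L⁻⁴ T I⁴] ≠ [1] — not dimensionless.

no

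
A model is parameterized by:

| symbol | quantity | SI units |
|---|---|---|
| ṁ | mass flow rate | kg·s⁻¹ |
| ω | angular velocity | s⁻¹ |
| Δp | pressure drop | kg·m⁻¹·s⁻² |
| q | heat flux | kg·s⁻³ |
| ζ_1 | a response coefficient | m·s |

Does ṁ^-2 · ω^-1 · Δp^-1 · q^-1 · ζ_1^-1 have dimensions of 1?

Sum the exponent of each base dimension across the product:
  M: −2·[ṁ]_M − [ω]_M − [Δp]_M − [q]_M − [ζ_1]_M = −2·(1) − (0) − (1) − (1) − (0) = -4
  L: −2·[ṁ]_L − [ω]_L − [Δp]_L − [q]_L − [ζ_1]_L = −2·(0) − (0) − (-1) − (0) − (1) = 0
  T: −2·[ṁ]_T − [ω]_T − [Δp]_T − [q]_T − [ζ_1]_T = −2·(-1) − (-1) − (-2) − (-3) − (1) = 7
Net dimensions [M⁻⁴ T⁷] ≠ [1] — not dimensionless.

no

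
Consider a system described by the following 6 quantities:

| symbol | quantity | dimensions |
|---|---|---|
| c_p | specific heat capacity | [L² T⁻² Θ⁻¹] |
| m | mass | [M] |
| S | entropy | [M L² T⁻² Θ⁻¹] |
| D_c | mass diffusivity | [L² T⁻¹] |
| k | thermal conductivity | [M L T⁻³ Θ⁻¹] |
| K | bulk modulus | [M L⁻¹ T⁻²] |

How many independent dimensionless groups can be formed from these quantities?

There are 6 variables and 4 base dimensions (M, L, T, Θ).
The dimension matrix has rank 4.
Independent dimensionless groups: 6 − 4 = 2.

2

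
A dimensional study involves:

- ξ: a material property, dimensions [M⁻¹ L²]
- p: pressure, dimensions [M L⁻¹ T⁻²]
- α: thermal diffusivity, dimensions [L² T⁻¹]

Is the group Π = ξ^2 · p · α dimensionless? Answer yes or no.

Sum the exponent of each base dimension across the product:
  M: 2·[ξ]_M + [p]_M + [α]_M = 2·(-1) + (1) + (0) = -1
  L: 2·[ξ]_L + [p]_L + [α]_L = 2·(2) + (-1) + (2) = 5
  T: 2·[ξ]_T + [p]_T + [α]_T = 2·(0) + (-2) + (-1) = -3
Net dimensions [M⁻¹ L⁵ T⁻³] ≠ [1] — not dimensionless.

no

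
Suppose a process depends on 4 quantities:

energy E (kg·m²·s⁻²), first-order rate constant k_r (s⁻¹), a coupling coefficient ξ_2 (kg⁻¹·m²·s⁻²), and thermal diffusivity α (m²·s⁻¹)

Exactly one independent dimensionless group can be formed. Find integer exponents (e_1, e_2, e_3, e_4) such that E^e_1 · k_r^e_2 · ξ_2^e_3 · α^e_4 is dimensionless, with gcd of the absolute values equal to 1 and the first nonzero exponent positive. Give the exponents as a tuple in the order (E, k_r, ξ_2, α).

(1, -2, 1, -2)

M: e_1·(1) + e_2·(0) + e_3·(-1) + e_4·(0) = 0
L: e_1·(2) + e_2·(0) + e_3·(2) + e_4·(2) = 0
T: e_1·(-2) + e_2·(-1) + e_3·(-2) + e_4·(-1) = 0
Solving this homogeneous linear system for the smallest-integer solution (first nonzero entry positive) gives (1, -2, 1, -2).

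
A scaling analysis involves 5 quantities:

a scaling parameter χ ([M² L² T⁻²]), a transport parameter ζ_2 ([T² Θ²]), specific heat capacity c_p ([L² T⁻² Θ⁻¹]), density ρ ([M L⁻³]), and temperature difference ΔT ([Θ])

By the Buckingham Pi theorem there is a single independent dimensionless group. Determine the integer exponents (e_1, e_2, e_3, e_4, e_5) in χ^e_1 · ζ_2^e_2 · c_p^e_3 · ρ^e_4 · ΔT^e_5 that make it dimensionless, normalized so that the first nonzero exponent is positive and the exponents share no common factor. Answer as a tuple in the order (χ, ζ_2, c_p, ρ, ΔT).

M: e_1·(2) + e_2·(0) + e_3·(0) + e_4·(1) + e_5·(0) = 0
L: e_1·(2) + e_2·(0) + e_3·(2) + e_4·(-3) + e_5·(0) = 0
T: e_1·(-2) + e_2·(2) + e_3·(-2) + e_4·(0) + e_5·(0) = 0
Θ: e_1·(0) + e_2·(2) + e_3·(-1) + e_4·(0) + e_5·(1) = 0
Solving this homogeneous linear system for the smallest-integer solution (first nonzero entry positive) gives (1, -3, -4, -2, 2).

(1, -3, -4, -2, 2)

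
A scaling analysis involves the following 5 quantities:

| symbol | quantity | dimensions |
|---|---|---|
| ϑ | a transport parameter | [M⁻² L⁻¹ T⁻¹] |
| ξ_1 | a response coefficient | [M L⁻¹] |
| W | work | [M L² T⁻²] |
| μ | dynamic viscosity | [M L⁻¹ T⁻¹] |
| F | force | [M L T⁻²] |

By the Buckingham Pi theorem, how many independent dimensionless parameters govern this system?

There are 5 variables and 3 base dimensions (M, L, T).
The dimension matrix has rank 3.
Independent dimensionless groups: 5 − 3 = 2.

2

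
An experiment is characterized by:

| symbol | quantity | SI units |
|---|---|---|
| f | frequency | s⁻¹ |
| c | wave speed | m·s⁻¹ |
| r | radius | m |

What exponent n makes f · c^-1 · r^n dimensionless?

Balance the L exponent: (1)·n from r, plus (0) − (1) = -1 from the rest, must sum to zero.
n − 1 = 0, so n = 1.

1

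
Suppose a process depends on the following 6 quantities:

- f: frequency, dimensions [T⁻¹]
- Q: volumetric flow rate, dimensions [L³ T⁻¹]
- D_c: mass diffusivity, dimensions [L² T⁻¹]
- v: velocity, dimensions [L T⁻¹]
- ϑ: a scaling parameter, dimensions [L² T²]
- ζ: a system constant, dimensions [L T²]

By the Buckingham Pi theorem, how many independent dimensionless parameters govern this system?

4

There are 6 variables and 2 base dimensions (L, T).
The dimension matrix has rank 2.
Independent dimensionless groups: 6 − 2 = 4.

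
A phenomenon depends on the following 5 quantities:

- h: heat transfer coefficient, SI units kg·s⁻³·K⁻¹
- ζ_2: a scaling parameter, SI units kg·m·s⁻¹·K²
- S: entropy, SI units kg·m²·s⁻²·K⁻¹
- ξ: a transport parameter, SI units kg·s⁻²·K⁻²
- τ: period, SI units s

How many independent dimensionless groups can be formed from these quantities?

1

There are 5 variables and 4 base dimensions (M, L, T, Θ).
The dimension matrix has rank 4.
Independent dimensionless groups: 5 − 4 = 1.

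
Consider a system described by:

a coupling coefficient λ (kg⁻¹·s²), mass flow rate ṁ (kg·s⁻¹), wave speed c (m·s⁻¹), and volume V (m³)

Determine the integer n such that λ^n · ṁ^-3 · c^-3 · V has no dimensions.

-3

Balance the M exponent: (-1)·n from λ, plus −3·(1) − 3·(0) + (0) = -3 from the rest, must sum to zero.
−n − 3 = 0, so n = -3.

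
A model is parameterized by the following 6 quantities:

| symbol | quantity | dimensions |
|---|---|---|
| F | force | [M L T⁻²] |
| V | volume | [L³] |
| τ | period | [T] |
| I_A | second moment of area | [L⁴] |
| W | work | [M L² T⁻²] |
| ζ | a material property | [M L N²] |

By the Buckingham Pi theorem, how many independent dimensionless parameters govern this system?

There are 6 variables and 4 base dimensions (M, L, T, N).
The dimension matrix has rank 4.
Independent dimensionless groups: 6 − 4 = 2.

2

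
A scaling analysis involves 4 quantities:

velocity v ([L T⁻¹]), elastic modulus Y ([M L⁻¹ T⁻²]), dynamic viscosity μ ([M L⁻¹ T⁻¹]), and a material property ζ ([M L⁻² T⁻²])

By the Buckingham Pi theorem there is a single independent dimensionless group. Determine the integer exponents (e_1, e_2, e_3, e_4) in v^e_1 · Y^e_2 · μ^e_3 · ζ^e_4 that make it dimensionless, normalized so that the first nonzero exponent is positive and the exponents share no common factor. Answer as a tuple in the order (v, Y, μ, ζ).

M: e_1·(0) + e_2·(1) + e_3·(1) + e_4·(1) = 0
L: e_1·(1) + e_2·(-1) + e_3·(-1) + e_4·(-2) = 0
T: e_1·(-1) + e_2·(-2) + e_3·(-1) + e_4·(-2) = 0
Solving this homogeneous linear system for the smallest-integer solution (first nonzero entry positive) gives (1, -2, 1, 1).

(1, -2, 1, 1)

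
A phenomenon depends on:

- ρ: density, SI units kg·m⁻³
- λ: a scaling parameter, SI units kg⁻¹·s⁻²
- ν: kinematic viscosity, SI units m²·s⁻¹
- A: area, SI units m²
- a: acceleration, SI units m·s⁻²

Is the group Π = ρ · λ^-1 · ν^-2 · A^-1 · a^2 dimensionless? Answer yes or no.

Sum the exponent of each base dimension across the product:
  M: [ρ]_M − [λ]_M − 2·[ν]_M − [A]_M + 2·[a]_M = (1) − (-1) − 2·(0) − (0) + 2·(0) = 2
  L: [ρ]_L − [λ]_L − 2·[ν]_L − [A]_L + 2·[a]_L = (-3) − (0) − 2·(2) − (2) + 2·(1) = -7
  T: [ρ]_T − [λ]_T − 2·[ν]_T − [A]_T + 2·[a]_T = (0) − (-2) − 2·(-1) − (0) + 2·(-2) = 0
Net dimensions [M² L⁻⁷] ≠ [1] — not dimensionless.

no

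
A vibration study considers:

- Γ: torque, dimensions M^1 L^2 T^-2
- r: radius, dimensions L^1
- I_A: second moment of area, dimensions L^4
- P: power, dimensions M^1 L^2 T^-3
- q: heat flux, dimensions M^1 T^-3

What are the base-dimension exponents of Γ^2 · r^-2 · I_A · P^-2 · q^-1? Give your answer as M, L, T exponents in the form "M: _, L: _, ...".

M: -1, L: 2, T: 5

Collect each base-dimension exponent across the product:
  M: 2·(1) − 2·(0) + (0) − 2·(1) − (1) = -1
  L: 2·(2) − 2·(1) + (4) − 2·(2) − (0) = 2
  T: 2·(-2) − 2·(0) + (0) − 2·(-3) − (-3) = 5
So the dimensions are [M⁻¹ L² T⁵].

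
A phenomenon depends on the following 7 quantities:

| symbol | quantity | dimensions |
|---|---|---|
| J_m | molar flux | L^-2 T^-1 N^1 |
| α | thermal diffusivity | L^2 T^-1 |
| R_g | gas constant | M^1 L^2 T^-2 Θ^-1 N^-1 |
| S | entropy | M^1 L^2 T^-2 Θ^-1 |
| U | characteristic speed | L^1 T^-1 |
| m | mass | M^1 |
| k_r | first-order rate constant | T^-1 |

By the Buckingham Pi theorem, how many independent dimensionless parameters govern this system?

2

There are 7 variables and 5 base dimensions (M, L, T, Θ, N).
The dimension matrix has rank 5.
Independent dimensionless groups: 7 − 5 = 2.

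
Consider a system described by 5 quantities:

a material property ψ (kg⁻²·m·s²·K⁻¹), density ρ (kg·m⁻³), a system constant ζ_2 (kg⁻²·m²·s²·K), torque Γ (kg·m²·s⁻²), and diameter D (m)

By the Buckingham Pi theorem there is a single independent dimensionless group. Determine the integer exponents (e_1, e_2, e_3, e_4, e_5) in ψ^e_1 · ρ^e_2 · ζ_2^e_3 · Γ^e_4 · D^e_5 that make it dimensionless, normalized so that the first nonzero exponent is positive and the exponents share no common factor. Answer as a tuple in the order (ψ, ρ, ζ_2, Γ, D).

M: e_1·(-2) + e_2·(1) + e_3·(-2) + e_4·(1) + e_5·(0) = 0
L: e_1·(1) + e_2·(-3) + e_3·(2) + e_4·(2) + e_5·(1) = 0
T: e_1·(2) + e_2·(0) + e_3·(2) + e_4·(-2) + e_5·(0) = 0
Θ: e_1·(-1) + e_2·(0) + e_3·(1) + e_4·(0) + e_5·(0) = 0
Solving this homogeneous linear system for the smallest-integer solution (first nonzero entry positive) gives (1, 2, 1, 2, -1).

(1, 2, 1, 2, -1)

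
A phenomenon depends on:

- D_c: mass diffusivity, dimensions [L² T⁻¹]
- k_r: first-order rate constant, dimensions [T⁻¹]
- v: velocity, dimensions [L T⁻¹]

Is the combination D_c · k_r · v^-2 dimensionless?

Sum the exponent of each base dimension across the product:
  M: [D_c]_M + [k_r]_M − 2·[v]_M = (0) + (0) − 2·(0) = 0
  L: [D_c]_L + [k_r]_L − 2·[v]_L = (2) + (0) − 2·(1) = 0
  T: [D_c]_T + [k_r]_T − 2·[v]_T = (-1) + (-1) − 2·(-1) = 0
  Θ: [D_c]_Θ + [k_r]_Θ − 2·[v]_Θ = (0) + (0) − 2·(0) = 0
All base exponents vanish — dimensionless.

yes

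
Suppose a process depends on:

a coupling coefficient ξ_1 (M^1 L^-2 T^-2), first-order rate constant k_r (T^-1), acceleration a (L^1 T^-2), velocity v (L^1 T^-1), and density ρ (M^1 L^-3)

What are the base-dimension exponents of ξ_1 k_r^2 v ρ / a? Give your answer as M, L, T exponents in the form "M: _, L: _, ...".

M: 2, L: -5, T: -3

Collect each base-dimension exponent across the product:
  M: (1) + 2·(0) − (0) + (0) + (1) = 2
  L: (-2) + 2·(0) − (1) + (1) + (-3) = -5
  T: (-2) + 2·(-1) − (-2) + (-1) + (0) = -3
So the dimensions are [M² L⁻⁵ T⁻³].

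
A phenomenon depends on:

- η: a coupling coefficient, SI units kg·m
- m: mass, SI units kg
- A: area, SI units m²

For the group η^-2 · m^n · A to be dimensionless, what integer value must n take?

2

Balance the M exponent: (1)·n from m, plus −2·(1) + (0) = -2 from the rest, must sum to zero.
n − 2 = 0, so n = 2.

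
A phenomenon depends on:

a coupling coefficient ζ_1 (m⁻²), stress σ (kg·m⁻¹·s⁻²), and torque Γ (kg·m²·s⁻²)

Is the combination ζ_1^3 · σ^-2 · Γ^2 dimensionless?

yes

Sum the exponent of each base dimension across the product:
  M: 3·[ζ_1]_M − 2·[σ]_M + 2·[Γ]_M = 3·(0) − 2·(1) + 2·(1) = 0
  L: 3·[ζ_1]_L − 2·[σ]_L + 2·[Γ]_L = 3·(-2) − 2·(-1) + 2·(2) = 0
  T: 3·[ζ_1]_T − 2·[σ]_T + 2·[Γ]_T = 3·(0) − 2·(-2) + 2·(-2) = 0
All base exponents vanish — dimensionless.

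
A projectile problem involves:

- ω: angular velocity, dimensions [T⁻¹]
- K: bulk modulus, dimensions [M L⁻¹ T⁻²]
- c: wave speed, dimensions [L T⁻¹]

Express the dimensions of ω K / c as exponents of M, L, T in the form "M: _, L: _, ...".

M: 1, L: -2, T: -2

Collect each base-dimension exponent across the product:
  M: (0) + (1) − (0) = 1
  L: (0) + (-1) − (1) = -2
  T: (-1) + (-2) − (-1) = -2
So the dimensions are [M L⁻² T⁻²].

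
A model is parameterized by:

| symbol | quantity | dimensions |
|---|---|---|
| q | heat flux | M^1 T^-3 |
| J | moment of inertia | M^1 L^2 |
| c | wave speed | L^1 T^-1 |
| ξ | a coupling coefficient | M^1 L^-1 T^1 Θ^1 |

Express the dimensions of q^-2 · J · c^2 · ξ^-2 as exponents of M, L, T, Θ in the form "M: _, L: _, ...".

M: -3, L: 6, T: 2, Θ: -2

Collect each base-dimension exponent across the product:
  M: −2·(1) + (1) + 2·(0) − 2·(1) = -3
  L: −2·(0) + (2) + 2·(1) − 2·(-1) = 6
  T: −2·(-3) + (0) + 2·(-1) − 2·(1) = 2
  Θ: −2·(0) + (0) + 2·(0) − 2·(1) = -2
So the dimensions are [M⁻³ L⁶ T² Θ⁻²].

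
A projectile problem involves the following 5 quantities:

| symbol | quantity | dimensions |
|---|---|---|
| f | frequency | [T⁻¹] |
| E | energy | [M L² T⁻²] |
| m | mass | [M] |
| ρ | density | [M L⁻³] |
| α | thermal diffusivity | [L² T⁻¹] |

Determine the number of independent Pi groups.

There are 5 variables and 3 base dimensions (M, L, T).
The dimension matrix has rank 3.
Independent dimensionless groups: 5 − 3 = 2.

2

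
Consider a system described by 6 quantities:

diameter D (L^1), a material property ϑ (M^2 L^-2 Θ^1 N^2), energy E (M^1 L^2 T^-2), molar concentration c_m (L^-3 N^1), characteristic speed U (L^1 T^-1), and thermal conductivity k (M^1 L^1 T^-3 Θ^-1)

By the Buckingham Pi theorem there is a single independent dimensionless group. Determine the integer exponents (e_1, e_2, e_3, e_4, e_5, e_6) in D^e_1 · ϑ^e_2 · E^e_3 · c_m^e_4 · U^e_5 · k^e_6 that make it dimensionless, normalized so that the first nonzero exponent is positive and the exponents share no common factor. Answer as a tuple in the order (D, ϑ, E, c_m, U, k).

(2, -1, 3, 2, -3, -1)

M: e_1·(0) + e_2·(2) + e_3·(1) + e_4·(0) + e_5·(0) + e_6·(1) = 0
L: e_1·(1) + e_2·(-2) + e_3·(2) + e_4·(-3) + e_5·(1) + e_6·(1) = 0
T: e_1·(0) + e_2·(0) + e_3·(-2) + e_4·(0) + e_5·(-1) + e_6·(-3) = 0
Θ: e_1·(0) + e_2·(1) + e_3·(0) + e_4·(0) + e_5·(0) + e_6·(-1) = 0
N: e_1·(0) + e_2·(2) + e_3·(0) + e_4·(1) + e_5·(0) + e_6·(0) = 0
Solving this homogeneous linear system for the smallest-integer solution (first nonzero entry positive) gives (2, -1, 3, 2, -3, -1).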